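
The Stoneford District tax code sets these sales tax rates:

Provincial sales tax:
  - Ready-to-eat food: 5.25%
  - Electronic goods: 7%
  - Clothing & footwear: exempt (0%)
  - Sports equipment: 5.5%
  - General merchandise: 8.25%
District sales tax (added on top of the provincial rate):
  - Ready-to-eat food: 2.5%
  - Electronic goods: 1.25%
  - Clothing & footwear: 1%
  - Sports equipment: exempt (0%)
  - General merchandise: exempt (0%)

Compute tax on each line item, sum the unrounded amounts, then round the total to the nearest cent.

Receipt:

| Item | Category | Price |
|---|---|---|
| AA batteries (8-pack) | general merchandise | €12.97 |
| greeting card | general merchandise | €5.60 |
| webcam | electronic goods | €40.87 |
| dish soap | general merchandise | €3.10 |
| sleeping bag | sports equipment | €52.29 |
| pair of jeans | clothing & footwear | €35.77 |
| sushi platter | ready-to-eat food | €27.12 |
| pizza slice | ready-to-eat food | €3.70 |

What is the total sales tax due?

AA batteries (8-pack) €12.97: general merchandise → 8.25% + 0% district = 8.25% → €1.070025
Greeting card €5.60: general merchandise → 8.25% + 0% district = 8.25% → €0.462
Webcam €40.87: electronic goods → 7% + 1.25% district = 8.25% → €3.371775
Dish soap €3.10: general merchandise → 8.25% + 0% district = 8.25% → €0.25575
Sleeping bag €52.29: sports equipment → 5.5% + 0% district = 5.5% → €2.87595
Pair of jeans €35.77: clothing & footwear → 0% + 1% district = 1% → €0.3577
Sushi platter €27.12: ready-to-eat food → 5.25% + 2.5% district = 7.75% → €2.1018
Pizza slice €3.70: ready-to-eat food → 5.25% + 2.5% district = 7.75% → €0.28675
Unrounded tax sum = €10.78175 → €10.78

€10.78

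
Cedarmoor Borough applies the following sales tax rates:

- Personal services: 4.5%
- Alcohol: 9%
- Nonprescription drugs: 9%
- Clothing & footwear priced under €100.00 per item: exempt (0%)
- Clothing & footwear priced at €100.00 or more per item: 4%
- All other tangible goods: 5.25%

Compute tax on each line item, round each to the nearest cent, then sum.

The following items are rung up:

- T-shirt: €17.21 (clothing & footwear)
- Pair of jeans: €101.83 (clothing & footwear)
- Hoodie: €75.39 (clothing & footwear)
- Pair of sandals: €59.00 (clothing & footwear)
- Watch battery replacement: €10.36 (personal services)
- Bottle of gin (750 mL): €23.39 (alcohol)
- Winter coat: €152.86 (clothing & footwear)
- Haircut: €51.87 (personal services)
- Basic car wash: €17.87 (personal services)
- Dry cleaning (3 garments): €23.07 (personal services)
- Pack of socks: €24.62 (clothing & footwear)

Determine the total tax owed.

€16.93

T-shirt €17.21: clothing & footwear, under €100.00 → 0% → €0.00
Pair of jeans €101.83: clothing & footwear, €100.00 or more → 4% → €4.07
Hoodie €75.39: clothing & footwear, under €100.00 → 0% → €0.00
Pair of sandals €59.00: clothing & footwear, under €100.00 → 0% → €0.00
Watch battery replacement €10.36: personal services → 4.5% → €0.47
Bottle of gin (750 mL) €23.39: alcohol → 9% → €2.11
Winter coat €152.86: clothing & footwear, €100.00 or more → 4% → €6.11
Haircut €51.87: personal services → 4.5% → €2.33
Basic car wash €17.87: personal services → 4.5% → €0.80
Dry cleaning (3 garments) €23.07: personal services → 4.5% → €1.04
Pack of socks €24.62: clothing & footwear, under €100.00 → 0% → €0.00
Total tax = €4.07 + €0.47 + €2.11 + €6.11 + €2.33 + €0.80 + €1.04 = €16.93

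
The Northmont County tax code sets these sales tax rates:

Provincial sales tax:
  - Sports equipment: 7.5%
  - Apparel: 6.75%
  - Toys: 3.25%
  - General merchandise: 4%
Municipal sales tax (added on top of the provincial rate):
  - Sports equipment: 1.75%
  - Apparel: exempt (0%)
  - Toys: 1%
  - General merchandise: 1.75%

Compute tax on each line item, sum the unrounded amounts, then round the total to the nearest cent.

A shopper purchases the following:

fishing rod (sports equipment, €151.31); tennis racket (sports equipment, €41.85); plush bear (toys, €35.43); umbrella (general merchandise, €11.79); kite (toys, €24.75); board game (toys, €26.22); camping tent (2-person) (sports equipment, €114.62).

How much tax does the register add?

Fishing rod €151.31: sports equipment → 7.5% + 1.75% municipal = 9.25% → €13.996175
Tennis racket €41.85: sports equipment → 7.5% + 1.75% municipal = 9.25% → €3.871125
Plush bear €35.43: toys → 3.25% + 1% municipal = 4.25% → €1.505775
Umbrella €11.79: general merchandise → 4% + 1.75% municipal = 5.75% → €0.677925
Kite €24.75: toys → 3.25% + 1% municipal = 4.25% → €1.051875
Board game €26.22: toys → 3.25% + 1% municipal = 4.25% → €1.11435
Camping tent (2-person) €114.62: sports equipment → 7.5% + 1.75% municipal = 9.25% → €10.60235
Unrounded tax sum = €32.819575 → €32.82

€32.82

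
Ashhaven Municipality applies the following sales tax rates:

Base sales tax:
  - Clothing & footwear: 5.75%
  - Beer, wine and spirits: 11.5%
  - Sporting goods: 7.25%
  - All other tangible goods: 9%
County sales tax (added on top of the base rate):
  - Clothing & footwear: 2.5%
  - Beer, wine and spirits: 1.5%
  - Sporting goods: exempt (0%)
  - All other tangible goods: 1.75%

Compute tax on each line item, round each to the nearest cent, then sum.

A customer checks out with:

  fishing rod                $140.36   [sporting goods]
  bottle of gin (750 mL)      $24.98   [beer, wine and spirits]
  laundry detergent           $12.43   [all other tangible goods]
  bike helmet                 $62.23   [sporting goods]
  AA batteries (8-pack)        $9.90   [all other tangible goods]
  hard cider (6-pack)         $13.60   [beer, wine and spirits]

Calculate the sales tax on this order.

$22.11

Fishing rod $140.36: sporting goods → 7.25% + 0% county = 7.25% → $10.18
Bottle of gin (750 mL) $24.98: beer, wine and spirits → 11.5% + 1.5% county = 13% → $3.25
Laundry detergent $12.43: all other tangible goods → 9% + 1.75% county = 10.75% → $1.34
Bike helmet $62.23: sporting goods → 7.25% + 0% county = 7.25% → $4.51
AA batteries (8-pack) $9.90: all other tangible goods → 9% + 1.75% county = 10.75% → $1.06
Hard cider (6-pack) $13.60: beer, wine and spirits → 11.5% + 1.5% county = 13% → $1.77
Total tax = $10.18 + $3.25 + $1.34 + $4.51 + $1.06 + $1.77 = $22.11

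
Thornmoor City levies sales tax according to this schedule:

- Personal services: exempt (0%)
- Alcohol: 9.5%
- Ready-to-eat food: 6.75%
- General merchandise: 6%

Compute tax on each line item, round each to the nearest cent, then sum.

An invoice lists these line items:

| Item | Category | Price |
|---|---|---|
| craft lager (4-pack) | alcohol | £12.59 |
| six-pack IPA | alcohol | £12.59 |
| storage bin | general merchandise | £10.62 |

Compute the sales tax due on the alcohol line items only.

Craft lager (4-pack) £12.59: alcohol → 9.5% → £1.20
Six-pack IPA £12.59: alcohol → 9.5% → £1.20
Tax on alcohol = £1.20 + £1.20 = £2.40

£2.40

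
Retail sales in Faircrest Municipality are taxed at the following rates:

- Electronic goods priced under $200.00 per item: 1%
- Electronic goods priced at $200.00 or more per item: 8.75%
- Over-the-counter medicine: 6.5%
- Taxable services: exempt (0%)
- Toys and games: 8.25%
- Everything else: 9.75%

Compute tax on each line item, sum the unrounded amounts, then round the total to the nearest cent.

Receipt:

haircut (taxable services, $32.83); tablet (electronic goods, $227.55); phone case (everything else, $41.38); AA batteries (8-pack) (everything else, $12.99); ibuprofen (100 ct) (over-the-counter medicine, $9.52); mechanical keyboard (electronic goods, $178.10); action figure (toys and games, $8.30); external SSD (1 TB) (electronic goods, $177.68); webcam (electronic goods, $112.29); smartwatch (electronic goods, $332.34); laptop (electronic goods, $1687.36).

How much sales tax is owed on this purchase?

Haircut $32.83: taxable services → 0% → $0.00
Tablet $227.55: electronic goods, $200.00 or more → 8.75% → $19.910625
Phone case $41.38: everything else → 9.75% → $4.03455
AA batteries (8-pack) $12.99: everything else → 9.75% → $1.266525
Ibuprofen (100 ct) $9.52: over-the-counter medicine → 6.5% → $0.6188
Mechanical keyboard $178.10: electronic goods, under $200.00 → 1% → $1.781
Action figure $8.30: toys and games → 8.25% → $0.68475
External SSD (1 TB) $177.68: electronic goods, under $200.00 → 1% → $1.7768
Webcam $112.29: electronic goods, under $200.00 → 1% → $1.1229
Smartwatch $332.34: electronic goods, $200.00 or more → 8.75% → $29.07975
Laptop $1687.36: electronic goods, $200.00 or more → 8.75% → $147.644
Unrounded tax sum = $207.9197 → $207.92

$207.92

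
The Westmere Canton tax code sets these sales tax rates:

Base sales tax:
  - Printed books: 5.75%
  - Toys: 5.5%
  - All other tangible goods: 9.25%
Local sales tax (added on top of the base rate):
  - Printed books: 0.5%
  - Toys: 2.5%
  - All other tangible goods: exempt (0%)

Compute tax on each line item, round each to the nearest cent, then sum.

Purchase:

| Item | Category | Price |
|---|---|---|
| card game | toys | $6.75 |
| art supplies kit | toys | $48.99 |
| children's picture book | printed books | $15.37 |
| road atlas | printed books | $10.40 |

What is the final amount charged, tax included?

$87.58

Card game $6.75: toys → 5.5% + 2.5% local = 8% → $0.54
Art supplies kit $48.99: toys → 5.5% + 2.5% local = 8% → $3.92
Children's picture book $15.37: printed books → 5.75% + 0.5% local = 6.25% → $0.96
Road atlas $10.40: printed books → 5.75% + 0.5% local = 6.25% → $0.65
Subtotal = $81.51; tax = $6.07; total due = $87.58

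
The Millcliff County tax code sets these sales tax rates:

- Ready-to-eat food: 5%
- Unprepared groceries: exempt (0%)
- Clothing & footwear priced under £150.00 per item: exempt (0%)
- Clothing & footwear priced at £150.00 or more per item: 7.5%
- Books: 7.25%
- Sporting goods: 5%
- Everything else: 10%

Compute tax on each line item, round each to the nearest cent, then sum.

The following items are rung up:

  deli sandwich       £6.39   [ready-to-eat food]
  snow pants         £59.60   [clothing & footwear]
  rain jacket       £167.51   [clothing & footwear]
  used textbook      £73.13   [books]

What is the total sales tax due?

£18.18

Deli sandwich £6.39: ready-to-eat food → 5% → £0.32
Snow pants £59.60: clothing & footwear, under £150.00 → 0% → £0.00
Rain jacket £167.51: clothing & footwear, £150.00 or more → 7.5% → £12.56
Used textbook £73.13: books → 7.25% → £5.30
Total tax = £0.32 + £12.56 + £5.30 = £18.18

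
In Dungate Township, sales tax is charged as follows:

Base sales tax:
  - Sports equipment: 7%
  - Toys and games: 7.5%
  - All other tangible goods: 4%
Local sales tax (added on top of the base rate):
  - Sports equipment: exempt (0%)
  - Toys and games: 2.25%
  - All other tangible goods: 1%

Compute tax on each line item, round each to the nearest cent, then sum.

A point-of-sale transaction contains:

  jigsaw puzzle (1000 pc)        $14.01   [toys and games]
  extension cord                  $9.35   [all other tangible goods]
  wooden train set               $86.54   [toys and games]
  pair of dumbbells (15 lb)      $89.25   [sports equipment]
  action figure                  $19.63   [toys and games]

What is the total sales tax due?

$18.44

Jigsaw puzzle (1000 pc) $14.01: toys and games → 7.5% + 2.25% local = 9.75% → $1.37
Extension cord $9.35: all other tangible goods → 4% + 1% local = 5% → $0.47
Wooden train set $86.54: toys and games → 7.5% + 2.25% local = 9.75% → $8.44
Pair of dumbbells (15 lb) $89.25: sports equipment → 7% + 0% local = 7% → $6.25
Action figure $19.63: toys and games → 7.5% + 2.25% local = 9.75% → $1.91
Total tax = $1.37 + $0.47 + $8.44 + $6.25 + $1.91 = $18.44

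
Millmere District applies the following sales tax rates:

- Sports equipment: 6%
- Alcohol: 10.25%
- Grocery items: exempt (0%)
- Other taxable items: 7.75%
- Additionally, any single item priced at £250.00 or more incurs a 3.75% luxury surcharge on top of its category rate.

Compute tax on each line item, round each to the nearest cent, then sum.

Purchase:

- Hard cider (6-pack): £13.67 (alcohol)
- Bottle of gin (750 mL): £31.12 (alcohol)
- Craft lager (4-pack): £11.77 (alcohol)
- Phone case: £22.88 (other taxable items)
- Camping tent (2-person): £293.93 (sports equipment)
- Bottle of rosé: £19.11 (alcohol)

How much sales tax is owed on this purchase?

Hard cider (6-pack) £13.67: alcohol → 10.25% → £1.40
Bottle of gin (750 mL) £31.12: alcohol → 10.25% → £3.19
Craft lager (4-pack) £11.77: alcohol → 10.25% → £1.21
Phone case £22.88: other taxable items → 7.75% → £1.77
Camping tent (2-person) £293.93: sports equipment → 6% + 3.75% surcharge = 9.75% → £28.66
Bottle of rosé £19.11: alcohol → 10.25% → £1.96
Total tax = £1.40 + £3.19 + £1.21 + £1.77 + £28.66 + £1.96 = £38.19

£38.19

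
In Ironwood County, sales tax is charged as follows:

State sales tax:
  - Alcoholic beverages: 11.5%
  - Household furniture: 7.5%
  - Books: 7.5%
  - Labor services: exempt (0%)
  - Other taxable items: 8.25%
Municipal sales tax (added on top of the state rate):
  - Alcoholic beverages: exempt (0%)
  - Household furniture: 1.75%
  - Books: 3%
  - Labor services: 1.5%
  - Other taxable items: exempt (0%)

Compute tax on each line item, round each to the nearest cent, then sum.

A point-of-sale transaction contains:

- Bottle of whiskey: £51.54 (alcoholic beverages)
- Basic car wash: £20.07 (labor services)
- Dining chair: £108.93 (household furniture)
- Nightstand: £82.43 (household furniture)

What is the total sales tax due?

Bottle of whiskey £51.54: alcoholic beverages → 11.5% + 0% municipal = 11.5% → £5.93
Basic car wash £20.07: labor services → 0% + 1.5% municipal = 1.5% → £0.30
Dining chair £108.93: household furniture → 7.5% + 1.75% municipal = 9.25% → £10.08
Nightstand £82.43: household furniture → 7.5% + 1.75% municipal = 9.25% → £7.62
Total tax = £5.93 + £0.30 + £10.08 + £7.62 = £23.93

£23.93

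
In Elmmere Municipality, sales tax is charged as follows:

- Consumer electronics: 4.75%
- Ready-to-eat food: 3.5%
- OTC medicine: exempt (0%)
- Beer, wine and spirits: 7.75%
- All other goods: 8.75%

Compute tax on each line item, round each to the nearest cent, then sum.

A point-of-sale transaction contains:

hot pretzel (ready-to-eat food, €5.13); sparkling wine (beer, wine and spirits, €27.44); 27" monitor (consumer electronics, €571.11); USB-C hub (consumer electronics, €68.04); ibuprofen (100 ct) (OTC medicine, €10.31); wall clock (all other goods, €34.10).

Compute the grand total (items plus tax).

€751.78

Hot pretzel €5.13: ready-to-eat food → 3.5% → €0.18
Sparkling wine €27.44: beer, wine and spirits → 7.75% → €2.13
27" monitor €571.11: consumer electronics → 4.75% → €27.13
USB-C hub €68.04: consumer electronics → 4.75% → €3.23
Ibuprofen (100 ct) €10.31: OTC medicine → 0% → €0.00
Wall clock €34.10: all other goods → 8.75% → €2.98
Subtotal = €716.13; tax = €35.65; total due = €751.78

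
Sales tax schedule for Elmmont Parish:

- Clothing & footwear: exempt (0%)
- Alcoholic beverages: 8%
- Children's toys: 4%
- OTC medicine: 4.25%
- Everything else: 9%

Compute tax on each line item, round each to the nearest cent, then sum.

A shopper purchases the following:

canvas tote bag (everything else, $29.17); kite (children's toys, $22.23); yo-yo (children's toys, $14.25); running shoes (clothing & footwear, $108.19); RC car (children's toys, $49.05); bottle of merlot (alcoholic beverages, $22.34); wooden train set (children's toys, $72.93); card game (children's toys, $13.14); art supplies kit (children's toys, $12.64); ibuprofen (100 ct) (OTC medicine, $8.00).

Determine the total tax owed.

Canvas tote bag $29.17: everything else → 9% → $2.63
Kite $22.23: children's toys → 4% → $0.89
Yo-yo $14.25: children's toys → 4% → $0.57
Running shoes $108.19: clothing & footwear → 0% → $0.00
RC car $49.05: children's toys → 4% → $1.96
Bottle of merlot $22.34: alcoholic beverages → 8% → $1.79
Wooden train set $72.93: children's toys → 4% → $2.92
Card game $13.14: children's toys → 4% → $0.53
Art supplies kit $12.64: children's toys → 4% → $0.51
Ibuprofen (100 ct) $8.00: OTC medicine → 4.25% → $0.34
Total tax = $2.63 + $0.89 + $0.57 + $1.96 + $1.79 + $2.92 + $0.53 + $0.51 + $0.34 = $12.14

$12.14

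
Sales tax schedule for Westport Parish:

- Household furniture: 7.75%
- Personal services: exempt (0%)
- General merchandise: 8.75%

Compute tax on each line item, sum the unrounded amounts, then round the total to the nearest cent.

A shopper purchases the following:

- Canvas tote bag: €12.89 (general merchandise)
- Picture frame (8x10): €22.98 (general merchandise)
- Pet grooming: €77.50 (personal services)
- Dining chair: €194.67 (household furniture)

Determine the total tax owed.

Canvas tote bag €12.89: general merchandise → 8.75% → €1.127875
Picture frame (8x10) €22.98: general merchandise → 8.75% → €2.01075
Pet grooming €77.50: personal services → 0% → €0.00
Dining chair €194.67: household furniture → 7.75% → €15.086925
Unrounded tax sum = €18.22555 → €18.23

€18.23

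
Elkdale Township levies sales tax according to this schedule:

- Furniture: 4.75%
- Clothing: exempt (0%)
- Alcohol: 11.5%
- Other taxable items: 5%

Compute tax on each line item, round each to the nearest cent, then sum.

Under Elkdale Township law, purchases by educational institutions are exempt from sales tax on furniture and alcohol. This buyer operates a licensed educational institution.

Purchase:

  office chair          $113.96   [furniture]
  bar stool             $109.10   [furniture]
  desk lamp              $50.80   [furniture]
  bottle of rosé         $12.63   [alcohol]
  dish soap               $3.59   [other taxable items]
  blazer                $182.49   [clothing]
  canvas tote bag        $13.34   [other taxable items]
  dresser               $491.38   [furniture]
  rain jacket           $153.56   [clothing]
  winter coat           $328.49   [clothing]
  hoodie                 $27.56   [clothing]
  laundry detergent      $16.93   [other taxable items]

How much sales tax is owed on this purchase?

Office chair $113.96: furniture, buyer-exempt → 0% → $0.00
Bar stool $109.10: furniture, buyer-exempt → 0% → $0.00
Desk lamp $50.80: furniture, buyer-exempt → 0% → $0.00
Bottle of rosé $12.63: alcohol, buyer-exempt → 0% → $0.00
Dish soap $3.59: other taxable items → 5% → $0.18
Blazer $182.49: clothing → 0% → $0.00
Canvas tote bag $13.34: other taxable items → 5% → $0.67
Dresser $491.38: furniture, buyer-exempt → 0% → $0.00
Rain jacket $153.56: clothing → 0% → $0.00
Winter coat $328.49: clothing → 0% → $0.00
Hoodie $27.56: clothing → 0% → $0.00
Laundry detergent $16.93: other taxable items → 5% → $0.85
Total tax = $0.18 + $0.67 + $0.85 = $1.70

$1.70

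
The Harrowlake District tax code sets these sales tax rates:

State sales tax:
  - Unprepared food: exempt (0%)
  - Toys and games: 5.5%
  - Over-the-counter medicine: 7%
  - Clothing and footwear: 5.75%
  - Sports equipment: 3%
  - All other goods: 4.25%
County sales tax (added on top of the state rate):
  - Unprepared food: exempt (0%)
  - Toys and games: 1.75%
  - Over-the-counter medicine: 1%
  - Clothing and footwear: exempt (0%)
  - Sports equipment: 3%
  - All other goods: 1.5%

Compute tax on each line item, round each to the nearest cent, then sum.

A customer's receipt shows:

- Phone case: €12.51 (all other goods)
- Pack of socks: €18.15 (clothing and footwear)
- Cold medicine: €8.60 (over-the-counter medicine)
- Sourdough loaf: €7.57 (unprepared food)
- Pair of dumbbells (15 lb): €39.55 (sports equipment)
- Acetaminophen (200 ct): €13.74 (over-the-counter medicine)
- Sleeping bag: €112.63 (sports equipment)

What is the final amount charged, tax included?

Phone case €12.51: all other goods → 4.25% + 1.5% county = 5.75% → €0.72
Pack of socks €18.15: clothing and footwear → 5.75% + 0% county = 5.75% → €1.04
Cold medicine €8.60: over-the-counter medicine → 7% + 1% county = 8% → €0.69
Sourdough loaf €7.57: unprepared food → 0% + 0% county = 0% → €0.00
Pair of dumbbells (15 lb) €39.55: sports equipment → 3% + 3% county = 6% → €2.37
Acetaminophen (200 ct) €13.74: over-the-counter medicine → 7% + 1% county = 8% → €1.10
Sleeping bag €112.63: sports equipment → 3% + 3% county = 6% → €6.76
Subtotal = €212.75; tax = €12.68; total due = €225.43

€225.43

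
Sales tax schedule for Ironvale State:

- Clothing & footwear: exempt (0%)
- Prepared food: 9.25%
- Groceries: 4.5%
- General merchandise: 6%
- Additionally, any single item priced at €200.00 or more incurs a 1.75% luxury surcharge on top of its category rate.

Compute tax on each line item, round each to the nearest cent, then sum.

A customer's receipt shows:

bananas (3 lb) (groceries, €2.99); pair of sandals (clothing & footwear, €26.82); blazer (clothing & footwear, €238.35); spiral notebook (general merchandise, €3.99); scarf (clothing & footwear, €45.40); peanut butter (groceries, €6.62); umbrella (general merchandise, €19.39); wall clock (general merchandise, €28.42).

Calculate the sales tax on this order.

Bananas (3 lb) €2.99: groceries → 4.5% → €0.13
Pair of sandals €26.82: clothing & footwear → 0% → €0.00
Blazer €238.35: clothing & footwear → 0% + 1.75% surcharge = 1.75% → €4.17
Spiral notebook €3.99: general merchandise → 6% → €0.24
Scarf €45.40: clothing & footwear → 0% → €0.00
Peanut butter €6.62: groceries → 4.5% → €0.30
Umbrella €19.39: general merchandise → 6% → €1.16
Wall clock €28.42: general merchandise → 6% → €1.71
Total tax = €0.13 + €4.17 + €0.24 + €0.30 + €1.16 + €1.71 = €7.71

€7.71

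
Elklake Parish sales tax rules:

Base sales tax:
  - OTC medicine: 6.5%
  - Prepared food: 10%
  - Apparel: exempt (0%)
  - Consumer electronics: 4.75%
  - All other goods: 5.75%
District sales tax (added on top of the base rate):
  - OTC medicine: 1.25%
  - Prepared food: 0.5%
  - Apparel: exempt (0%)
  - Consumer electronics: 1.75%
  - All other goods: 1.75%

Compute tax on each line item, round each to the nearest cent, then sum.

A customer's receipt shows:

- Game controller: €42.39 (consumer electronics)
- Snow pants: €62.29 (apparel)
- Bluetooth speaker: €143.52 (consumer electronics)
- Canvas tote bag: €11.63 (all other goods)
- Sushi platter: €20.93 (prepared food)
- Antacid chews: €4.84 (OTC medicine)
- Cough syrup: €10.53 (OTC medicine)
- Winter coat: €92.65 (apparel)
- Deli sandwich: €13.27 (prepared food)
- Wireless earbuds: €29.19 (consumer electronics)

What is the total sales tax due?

€19.65

Game controller €42.39: consumer electronics → 4.75% + 1.75% district = 6.5% → €2.76
Snow pants €62.29: apparel → 0% + 0% district = 0% → €0.00
Bluetooth speaker €143.52: consumer electronics → 4.75% + 1.75% district = 6.5% → €9.33
Canvas tote bag €11.63: all other goods → 5.75% + 1.75% district = 7.5% → €0.87
Sushi platter €20.93: prepared food → 10% + 0.5% district = 10.5% → €2.20
Antacid chews €4.84: OTC medicine → 6.5% + 1.25% district = 7.75% → €0.38
Cough syrup €10.53: OTC medicine → 6.5% + 1.25% district = 7.75% → €0.82
Winter coat €92.65: apparel → 0% + 0% district = 0% → €0.00
Deli sandwich €13.27: prepared food → 10% + 0.5% district = 10.5% → €1.39
Wireless earbuds €29.19: consumer electronics → 4.75% + 1.75% district = 6.5% → €1.90
Total tax = €2.76 + €9.33 + €0.87 + €2.20 + €0.38 + €0.82 + €1.39 + €1.90 = €19.65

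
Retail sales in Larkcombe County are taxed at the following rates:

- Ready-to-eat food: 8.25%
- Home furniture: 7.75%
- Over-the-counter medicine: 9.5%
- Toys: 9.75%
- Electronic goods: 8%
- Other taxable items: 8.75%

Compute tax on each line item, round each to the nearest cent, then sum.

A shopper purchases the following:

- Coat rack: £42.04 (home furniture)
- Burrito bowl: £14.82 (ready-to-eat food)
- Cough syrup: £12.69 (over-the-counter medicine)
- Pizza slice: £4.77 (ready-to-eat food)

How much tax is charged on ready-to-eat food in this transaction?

Burrito bowl £14.82: ready-to-eat food → 8.25% → £1.22
Pizza slice £4.77: ready-to-eat food → 8.25% → £0.39
Tax on ready-to-eat food = £1.22 + £0.39 = £1.61

£1.61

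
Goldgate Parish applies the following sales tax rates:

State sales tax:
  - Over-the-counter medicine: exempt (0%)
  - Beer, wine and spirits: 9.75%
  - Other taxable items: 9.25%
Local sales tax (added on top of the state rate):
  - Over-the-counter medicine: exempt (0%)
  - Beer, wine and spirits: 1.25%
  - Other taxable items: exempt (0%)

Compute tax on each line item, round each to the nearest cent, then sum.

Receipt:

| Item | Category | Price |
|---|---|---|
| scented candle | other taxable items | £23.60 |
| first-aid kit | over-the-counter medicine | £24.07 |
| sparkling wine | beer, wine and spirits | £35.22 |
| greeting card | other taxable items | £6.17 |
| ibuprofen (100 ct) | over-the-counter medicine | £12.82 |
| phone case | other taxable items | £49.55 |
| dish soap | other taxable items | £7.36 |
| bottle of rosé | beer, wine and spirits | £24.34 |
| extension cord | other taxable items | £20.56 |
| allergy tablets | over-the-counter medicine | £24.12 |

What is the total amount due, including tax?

Scented candle £23.60: other taxable items → 9.25% + 0% local = 9.25% → £2.18
First-aid kit £24.07: over-the-counter medicine → 0% + 0% local = 0% → £0.00
Sparkling wine £35.22: beer, wine and spirits → 9.75% + 1.25% local = 11% → £3.87
Greeting card £6.17: other taxable items → 9.25% + 0% local = 9.25% → £0.57
Ibuprofen (100 ct) £12.82: over-the-counter medicine → 0% + 0% local = 0% → £0.00
Phone case £49.55: other taxable items → 9.25% + 0% local = 9.25% → £4.58
Dish soap £7.36: other taxable items → 9.25% + 0% local = 9.25% → £0.68
Bottle of rosé £24.34: beer, wine and spirits → 9.75% + 1.25% local = 11% → £2.68
Extension cord £20.56: other taxable items → 9.25% + 0% local = 9.25% → £1.90
Allergy tablets £24.12: over-the-counter medicine → 0% + 0% local = 0% → £0.00
Subtotal = £227.81; tax = £16.46; total due = £244.27

£244.27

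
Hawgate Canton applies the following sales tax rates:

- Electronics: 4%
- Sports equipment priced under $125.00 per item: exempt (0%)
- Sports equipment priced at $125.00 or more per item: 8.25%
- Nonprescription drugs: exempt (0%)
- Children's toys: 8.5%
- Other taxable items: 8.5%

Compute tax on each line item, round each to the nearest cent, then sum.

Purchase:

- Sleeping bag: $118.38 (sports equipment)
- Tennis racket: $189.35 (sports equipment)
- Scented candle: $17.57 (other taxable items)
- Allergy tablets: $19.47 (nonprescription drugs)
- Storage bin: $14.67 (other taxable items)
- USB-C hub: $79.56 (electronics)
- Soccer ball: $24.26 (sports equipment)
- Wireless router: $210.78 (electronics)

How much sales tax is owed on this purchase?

$29.97

Sleeping bag $118.38: sports equipment, under $125.00 → 0% → $0.00
Tennis racket $189.35: sports equipment, $125.00 or more → 8.25% → $15.62
Scented candle $17.57: other taxable items → 8.5% → $1.49
Allergy tablets $19.47: nonprescription drugs → 0% → $0.00
Storage bin $14.67: other taxable items → 8.5% → $1.25
USB-C hub $79.56: electronics → 4% → $3.18
Soccer ball $24.26: sports equipment, under $125.00 → 0% → $0.00
Wireless router $210.78: electronics → 4% → $8.43
Total tax = $15.62 + $1.49 + $1.25 + $3.18 + $8.43 = $29.97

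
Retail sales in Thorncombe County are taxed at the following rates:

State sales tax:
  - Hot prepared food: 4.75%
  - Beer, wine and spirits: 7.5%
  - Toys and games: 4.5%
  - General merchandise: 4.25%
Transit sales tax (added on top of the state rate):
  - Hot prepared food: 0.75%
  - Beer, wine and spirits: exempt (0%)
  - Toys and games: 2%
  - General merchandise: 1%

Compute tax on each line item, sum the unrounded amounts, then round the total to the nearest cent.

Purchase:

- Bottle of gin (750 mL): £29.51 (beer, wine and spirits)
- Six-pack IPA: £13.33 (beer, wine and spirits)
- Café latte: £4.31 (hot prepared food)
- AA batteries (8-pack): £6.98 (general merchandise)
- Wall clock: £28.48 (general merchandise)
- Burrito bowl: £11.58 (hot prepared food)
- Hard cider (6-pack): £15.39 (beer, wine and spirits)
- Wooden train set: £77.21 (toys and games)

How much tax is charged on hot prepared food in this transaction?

£0.87

Café latte £4.31: hot prepared food → 4.75% + 0.75% transit = 5.5% → £0.23705
Burrito bowl £11.58: hot prepared food → 4.75% + 0.75% transit = 5.5% → £0.6369
Tax on hot prepared food: unrounded sum = £0.87395 → £0.87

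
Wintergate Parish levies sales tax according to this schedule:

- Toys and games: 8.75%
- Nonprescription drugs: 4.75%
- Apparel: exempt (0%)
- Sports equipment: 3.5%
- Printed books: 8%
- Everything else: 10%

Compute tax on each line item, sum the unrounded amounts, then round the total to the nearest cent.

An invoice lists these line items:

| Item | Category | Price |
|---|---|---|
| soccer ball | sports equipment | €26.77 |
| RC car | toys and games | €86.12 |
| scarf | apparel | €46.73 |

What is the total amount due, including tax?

Soccer ball €26.77: sports equipment → 3.5% → €0.93695
RC car €86.12: toys and games → 8.75% → €7.5355
Scarf €46.73: apparel → 0% → €0.00
Subtotal = €159.62; unrounded tax = €8.47245 → €8.47; total due = €168.09

€168.09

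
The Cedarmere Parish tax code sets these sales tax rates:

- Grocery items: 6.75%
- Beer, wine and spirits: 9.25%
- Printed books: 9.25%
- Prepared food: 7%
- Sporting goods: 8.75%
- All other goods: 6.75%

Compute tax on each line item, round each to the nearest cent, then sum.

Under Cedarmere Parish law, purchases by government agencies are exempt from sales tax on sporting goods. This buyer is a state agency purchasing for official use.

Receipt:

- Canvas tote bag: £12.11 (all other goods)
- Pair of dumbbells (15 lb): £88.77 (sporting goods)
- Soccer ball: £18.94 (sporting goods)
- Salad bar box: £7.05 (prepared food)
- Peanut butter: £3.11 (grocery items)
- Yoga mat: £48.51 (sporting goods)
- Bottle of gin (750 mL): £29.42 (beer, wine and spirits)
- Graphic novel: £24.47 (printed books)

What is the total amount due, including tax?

Canvas tote bag £12.11: all other goods → 6.75% → £0.82
Pair of dumbbells (15 lb) £88.77: sporting goods, buyer-exempt → 0% → £0.00
Soccer ball £18.94: sporting goods, buyer-exempt → 0% → £0.00
Salad bar box £7.05: prepared food → 7% → £0.49
Peanut butter £3.11: grocery items → 6.75% → £0.21
Yoga mat £48.51: sporting goods, buyer-exempt → 0% → £0.00
Bottle of gin (750 mL) £29.42: beer, wine and spirits → 9.25% → £2.72
Graphic novel £24.47: printed books → 9.25% → £2.26
Subtotal = £232.38; tax = £6.50; total due = £238.88

£238.88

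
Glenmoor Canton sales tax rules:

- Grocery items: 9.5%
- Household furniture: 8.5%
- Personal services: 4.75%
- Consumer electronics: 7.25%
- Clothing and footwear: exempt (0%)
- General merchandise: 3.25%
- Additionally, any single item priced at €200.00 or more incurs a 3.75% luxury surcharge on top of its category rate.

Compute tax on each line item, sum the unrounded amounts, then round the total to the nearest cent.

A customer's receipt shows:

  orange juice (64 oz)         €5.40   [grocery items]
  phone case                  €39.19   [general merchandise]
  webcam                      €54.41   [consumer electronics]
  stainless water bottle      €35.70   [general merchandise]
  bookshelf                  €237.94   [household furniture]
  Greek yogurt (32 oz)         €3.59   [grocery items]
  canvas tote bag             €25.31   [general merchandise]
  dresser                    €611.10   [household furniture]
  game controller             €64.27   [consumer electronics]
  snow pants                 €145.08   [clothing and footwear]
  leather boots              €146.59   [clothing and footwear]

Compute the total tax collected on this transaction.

Orange juice (64 oz) €5.40: grocery items → 9.5% → €0.513
Phone case €39.19: general merchandise → 3.25% → €1.273675
Webcam €54.41: consumer electronics → 7.25% → €3.944725
Stainless water bottle €35.70: general merchandise → 3.25% → €1.16025
Bookshelf €237.94: household furniture → 8.5% + 3.75% surcharge = 12.25% → €29.14765
Greek yogurt (32 oz) €3.59: grocery items → 9.5% → €0.34105
Canvas tote bag €25.31: general merchandise → 3.25% → €0.822575
Dresser €611.10: household furniture → 8.5% + 3.75% surcharge = 12.25% → €74.85975
Game controller €64.27: consumer electronics → 7.25% → €4.659575
Snow pants €145.08: clothing and footwear → 0% → €0.00
Leather boots €146.59: clothing and footwear → 0% → €0.00
Unrounded tax sum = €116.72225 → €116.72

€116.72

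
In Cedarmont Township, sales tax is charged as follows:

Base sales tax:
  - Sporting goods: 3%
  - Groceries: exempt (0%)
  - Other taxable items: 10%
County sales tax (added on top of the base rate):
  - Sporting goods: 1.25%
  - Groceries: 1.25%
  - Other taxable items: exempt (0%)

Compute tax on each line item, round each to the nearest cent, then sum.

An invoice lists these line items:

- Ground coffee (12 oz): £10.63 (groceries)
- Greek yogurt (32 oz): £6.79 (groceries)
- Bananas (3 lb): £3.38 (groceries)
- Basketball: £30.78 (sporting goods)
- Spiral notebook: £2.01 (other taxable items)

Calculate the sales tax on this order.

£1.76

Ground coffee (12 oz) £10.63: groceries → 0% + 1.25% county = 1.25% → £0.13
Greek yogurt (32 oz) £6.79: groceries → 0% + 1.25% county = 1.25% → £0.08
Bananas (3 lb) £3.38: groceries → 0% + 1.25% county = 1.25% → £0.04
Basketball £30.78: sporting goods → 3% + 1.25% county = 4.25% → £1.31
Spiral notebook £2.01: other taxable items → 10% + 0% county = 10% → £0.20
Total tax = £0.13 + £0.08 + £0.04 + £1.31 + £0.20 = £1.76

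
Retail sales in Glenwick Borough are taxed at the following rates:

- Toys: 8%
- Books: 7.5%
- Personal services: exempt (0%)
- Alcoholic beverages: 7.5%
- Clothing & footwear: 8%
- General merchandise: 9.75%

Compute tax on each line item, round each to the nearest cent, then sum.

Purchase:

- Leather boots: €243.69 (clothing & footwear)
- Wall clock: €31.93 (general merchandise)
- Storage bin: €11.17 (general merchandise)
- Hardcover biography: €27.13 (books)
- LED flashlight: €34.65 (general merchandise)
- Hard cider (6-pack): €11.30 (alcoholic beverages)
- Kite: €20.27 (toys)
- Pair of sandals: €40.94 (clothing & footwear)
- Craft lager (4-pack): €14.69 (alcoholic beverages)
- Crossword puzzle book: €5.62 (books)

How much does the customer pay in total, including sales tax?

€477.77

Leather boots €243.69: clothing & footwear → 8% → €19.50
Wall clock €31.93: general merchandise → 9.75% → €3.11
Storage bin €11.17: general merchandise → 9.75% → €1.09
Hardcover biography €27.13: books → 7.5% → €2.03
LED flashlight €34.65: general merchandise → 9.75% → €3.38
Hard cider (6-pack) €11.30: alcoholic beverages → 7.5% → €0.85
Kite €20.27: toys → 8% → €1.62
Pair of sandals €40.94: clothing & footwear → 8% → €3.28
Craft lager (4-pack) €14.69: alcoholic beverages → 7.5% → €1.10
Crossword puzzle book €5.62: books → 7.5% → €0.42
Subtotal = €441.39; tax = €36.38; total due = €477.77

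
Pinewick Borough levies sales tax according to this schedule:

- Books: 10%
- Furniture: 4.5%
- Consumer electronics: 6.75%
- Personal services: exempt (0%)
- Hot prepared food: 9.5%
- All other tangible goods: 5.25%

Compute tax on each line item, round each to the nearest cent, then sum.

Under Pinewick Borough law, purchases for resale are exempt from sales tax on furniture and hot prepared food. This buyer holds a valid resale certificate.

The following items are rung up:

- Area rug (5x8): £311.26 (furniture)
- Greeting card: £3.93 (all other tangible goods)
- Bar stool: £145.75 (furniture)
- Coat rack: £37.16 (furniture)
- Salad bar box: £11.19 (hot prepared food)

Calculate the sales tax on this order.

Area rug (5x8) £311.26: furniture, buyer-exempt → 0% → £0.00
Greeting card £3.93: all other tangible goods → 5.25% → £0.21
Bar stool £145.75: furniture, buyer-exempt → 0% → £0.00
Coat rack £37.16: furniture, buyer-exempt → 0% → £0.00
Salad bar box £11.19: hot prepared food, buyer-exempt → 0% → £0.00
Total tax = £0.21

£0.21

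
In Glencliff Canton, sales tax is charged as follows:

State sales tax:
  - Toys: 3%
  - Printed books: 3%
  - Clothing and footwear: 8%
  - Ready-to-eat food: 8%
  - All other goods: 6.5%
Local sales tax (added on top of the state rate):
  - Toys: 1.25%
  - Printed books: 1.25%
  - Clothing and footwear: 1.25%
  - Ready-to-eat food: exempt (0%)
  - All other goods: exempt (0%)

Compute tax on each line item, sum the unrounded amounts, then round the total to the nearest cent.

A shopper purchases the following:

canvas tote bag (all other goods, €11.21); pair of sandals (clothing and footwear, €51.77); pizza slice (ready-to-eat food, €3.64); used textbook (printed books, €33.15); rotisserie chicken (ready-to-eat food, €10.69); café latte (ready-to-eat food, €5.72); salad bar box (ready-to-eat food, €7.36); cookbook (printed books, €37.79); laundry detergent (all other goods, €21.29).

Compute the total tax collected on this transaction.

€12.11

Canvas tote bag €11.21: all other goods → 6.5% + 0% local = 6.5% → €0.72865
Pair of sandals €51.77: clothing and footwear → 8% + 1.25% local = 9.25% → €4.788725
Pizza slice €3.64: ready-to-eat food → 8% + 0% local = 8% → €0.2912
Used textbook €33.15: printed books → 3% + 1.25% local = 4.25% → €1.408875
Rotisserie chicken €10.69: ready-to-eat food → 8% + 0% local = 8% → €0.8552
Café latte €5.72: ready-to-eat food → 8% + 0% local = 8% → €0.4576
Salad bar box €7.36: ready-to-eat food → 8% + 0% local = 8% → €0.5888
Cookbook €37.79: printed books → 3% + 1.25% local = 4.25% → €1.606075
Laundry detergent €21.29: all other goods → 6.5% + 0% local = 6.5% → €1.38385
Unrounded tax sum = €12.108975 → €12.11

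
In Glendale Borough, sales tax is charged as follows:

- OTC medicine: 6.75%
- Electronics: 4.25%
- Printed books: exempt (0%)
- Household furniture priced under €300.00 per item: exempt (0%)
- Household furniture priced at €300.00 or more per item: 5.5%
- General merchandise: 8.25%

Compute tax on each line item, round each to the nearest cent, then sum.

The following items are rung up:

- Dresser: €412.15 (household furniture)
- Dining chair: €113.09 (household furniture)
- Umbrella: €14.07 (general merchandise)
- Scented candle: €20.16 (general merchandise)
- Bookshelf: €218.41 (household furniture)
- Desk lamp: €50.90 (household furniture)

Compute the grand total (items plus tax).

Dresser €412.15: household furniture, €300.00 or more → 5.5% → €22.67
Dining chair €113.09: household furniture, under €300.00 → 0% → €0.00
Umbrella €14.07: general merchandise → 8.25% → €1.16
Scented candle €20.16: general merchandise → 8.25% → €1.66
Bookshelf €218.41: household furniture, under €300.00 → 0% → €0.00
Desk lamp €50.90: household furniture, under €300.00 → 0% → €0.00
Subtotal = €828.78; tax = €25.49; total due = €854.27

€854.27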